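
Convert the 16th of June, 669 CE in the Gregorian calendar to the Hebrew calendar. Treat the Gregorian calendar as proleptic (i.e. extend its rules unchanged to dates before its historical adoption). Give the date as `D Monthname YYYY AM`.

Julian Day Number of the source date = 1965574.
Converting JDN 1965574 to the Hebrew calendar gives 9 Tammuz 4429 AM.

9 Tammuz 4429 AM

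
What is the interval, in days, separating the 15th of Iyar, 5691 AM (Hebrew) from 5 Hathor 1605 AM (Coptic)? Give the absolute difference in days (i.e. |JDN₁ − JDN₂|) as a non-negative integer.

First date → JDN 2426464; second date → JDN 2410955.
The interval is |2426464 − 2410955| = 15509 days.

15509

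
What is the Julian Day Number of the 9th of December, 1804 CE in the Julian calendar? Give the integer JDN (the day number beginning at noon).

In the Gregorian calendar the same day is 21 December 1804.
JDN 2400001 is 17 November 1858 CE (Gregorian), MJD 0; the target day is −19689 days from there, so JDN = 2380312.

2380312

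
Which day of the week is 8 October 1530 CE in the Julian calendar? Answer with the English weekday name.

Saturday

This is JDN 2280171 (18 October 1530 Gregorian).
JDN 2280171 mod 7 = 5, and JDN 0 was a Monday, so this is a Saturday.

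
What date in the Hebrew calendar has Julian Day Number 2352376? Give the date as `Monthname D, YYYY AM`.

Tammuz 19, 5488 AM

The Gregorian equivalent of JDN 2352376 is 26 June 1728.
In the Hebrew calendar that day is Tammuz 19, 5488 AM.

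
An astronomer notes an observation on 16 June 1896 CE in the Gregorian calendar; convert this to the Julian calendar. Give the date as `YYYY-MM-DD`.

1896-06-04

For dates in this range the Gregorian date is 12 days ahead of the Julian.
16 June 1896 Gregorian − 12 days → 4 June 1896 Julian.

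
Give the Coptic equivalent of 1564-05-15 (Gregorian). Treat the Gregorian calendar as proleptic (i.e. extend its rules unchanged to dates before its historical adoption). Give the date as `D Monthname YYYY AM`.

Both dates share Julian Day Number 2292434; in the Coptic calendar that is 10 Pashons 1280 AM.

10 Pashons 1280 AM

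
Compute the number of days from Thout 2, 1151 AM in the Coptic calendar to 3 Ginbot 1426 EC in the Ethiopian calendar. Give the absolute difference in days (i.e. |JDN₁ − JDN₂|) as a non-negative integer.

124

JDN of the first date = 2245068.
JDN of the second date = 2244944.
|2244944 − 2245068| = 124.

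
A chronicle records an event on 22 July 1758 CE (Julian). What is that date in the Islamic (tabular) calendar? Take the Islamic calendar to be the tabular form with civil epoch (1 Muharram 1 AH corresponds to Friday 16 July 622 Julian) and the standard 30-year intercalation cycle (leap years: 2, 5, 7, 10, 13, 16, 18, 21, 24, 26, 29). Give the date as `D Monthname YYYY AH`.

Julian Day Number of the source date = 2363370.
Converting JDN 2363370 to the tabular Islamic calendar gives 27 Dhu al-Qa'dah 1171 AH.

27 Dhu al-Qa'dah 1171 AH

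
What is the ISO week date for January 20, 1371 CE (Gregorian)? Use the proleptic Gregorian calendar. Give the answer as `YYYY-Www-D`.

1371-W03-7

The weekday is Sunday (ISO weekday 7).
That Sunday belongs to ISO week 3 of ISO year 1371.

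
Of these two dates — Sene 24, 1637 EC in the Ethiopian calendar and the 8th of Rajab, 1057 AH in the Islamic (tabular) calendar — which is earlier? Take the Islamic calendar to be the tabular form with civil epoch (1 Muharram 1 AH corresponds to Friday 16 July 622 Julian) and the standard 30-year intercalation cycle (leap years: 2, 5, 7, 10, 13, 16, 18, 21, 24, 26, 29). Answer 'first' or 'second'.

Converting both to JDN: 2322063 vs 2322835; the smaller is the first.

first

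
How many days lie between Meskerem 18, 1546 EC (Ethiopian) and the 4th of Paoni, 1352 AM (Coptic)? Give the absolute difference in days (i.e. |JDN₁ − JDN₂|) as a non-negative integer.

30207

JDN of the first date = 2288549.
JDN of the second date = 2318756.
|2318756 − 2288549| = 30207.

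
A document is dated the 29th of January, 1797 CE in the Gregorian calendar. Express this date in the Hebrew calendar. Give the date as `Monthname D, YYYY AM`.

Shevat 2, 5557 AM

Julian Day Number of the source date = 2377430.
Converting JDN 2377430 to the Hebrew calendar gives 2 Shevat 5557 AM.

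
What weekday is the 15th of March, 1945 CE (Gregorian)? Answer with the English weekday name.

Thursday

2431530 ≡ 3 (mod 7); counting from Monday = 0 gives Thursday.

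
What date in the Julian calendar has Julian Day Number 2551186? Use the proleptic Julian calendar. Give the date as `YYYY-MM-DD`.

2272-10-07

The Gregorian equivalent of JDN 2551186 is 22 October 2272.
In the Julian calendar that day is 2272-10-07.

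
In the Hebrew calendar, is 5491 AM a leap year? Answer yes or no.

Hebrew year 5491 is year 19 of its 19-year Metonic cycle; leap years are at positions 3, 6, 8, 11, 14, 17, 19, so it is a leap year (13 months).

yes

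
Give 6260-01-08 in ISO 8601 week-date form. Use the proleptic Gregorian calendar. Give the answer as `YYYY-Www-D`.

The weekday is Sunday (ISO weekday 7).
That Sunday belongs to ISO week 1 of ISO year 6260.

6260-W01-7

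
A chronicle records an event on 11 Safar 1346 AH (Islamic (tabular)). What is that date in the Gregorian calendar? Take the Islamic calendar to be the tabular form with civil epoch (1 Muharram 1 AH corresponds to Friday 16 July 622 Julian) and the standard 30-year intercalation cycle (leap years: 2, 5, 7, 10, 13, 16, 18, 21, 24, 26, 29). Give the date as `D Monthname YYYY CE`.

Both dates share Julian Day Number 2425103; in the Gregorian calendar that is 10 August 1927 CE.

10 August 1927 CE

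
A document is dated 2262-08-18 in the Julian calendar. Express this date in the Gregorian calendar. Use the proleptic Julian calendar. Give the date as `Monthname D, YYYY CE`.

The Julian–Gregorian offset here is 15 days (Julian trailing).
18 August 2262 Julian + 15 days → 2 September 2262 Gregorian.

September 2, 2262 CE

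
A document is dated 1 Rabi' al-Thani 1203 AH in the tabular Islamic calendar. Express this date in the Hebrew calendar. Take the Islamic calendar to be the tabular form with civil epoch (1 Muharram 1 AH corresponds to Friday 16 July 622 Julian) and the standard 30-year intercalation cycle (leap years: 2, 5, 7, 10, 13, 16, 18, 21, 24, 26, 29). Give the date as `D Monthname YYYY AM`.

1 Tevet 5549 AM

Julian Day Number of the source date = 2374478.
Converting JDN 2374478 to the Hebrew calendar gives 1 Tevet 5549 AM.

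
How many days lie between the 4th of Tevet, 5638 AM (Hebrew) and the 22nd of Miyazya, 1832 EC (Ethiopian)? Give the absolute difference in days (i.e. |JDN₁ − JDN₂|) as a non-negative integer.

13739

JDN of the first date = 2406964.
JDN of the second date = 2393225.
|2393225 − 2406964| = 13739.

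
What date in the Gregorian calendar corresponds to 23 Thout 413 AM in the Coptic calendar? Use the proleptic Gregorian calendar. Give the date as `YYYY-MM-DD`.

Both dates share Julian Day Number 1975535; in the Gregorian calendar that is 23 September 696 CE.

0696-09-23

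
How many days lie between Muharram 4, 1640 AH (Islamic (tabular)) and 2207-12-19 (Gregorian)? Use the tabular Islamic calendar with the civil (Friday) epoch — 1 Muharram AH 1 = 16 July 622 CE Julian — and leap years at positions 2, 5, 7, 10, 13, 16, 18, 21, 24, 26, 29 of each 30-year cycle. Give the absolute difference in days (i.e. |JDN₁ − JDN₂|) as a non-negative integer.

First date → JDN 2529250; second date → JDN 2527502.
The interval is |2529250 − 2527502| = 1748 days.

1748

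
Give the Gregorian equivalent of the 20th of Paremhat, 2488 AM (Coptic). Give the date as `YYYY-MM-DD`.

Both dates share Julian Day Number 2733606; in the Gregorian calendar that is 4 April 2772 CE.

2772-04-04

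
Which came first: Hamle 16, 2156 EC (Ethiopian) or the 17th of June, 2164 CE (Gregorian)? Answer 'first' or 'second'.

The two dates have Julian Day Numbers 2511650 and 2511613 respectively.
Since 2511613 < 2511650, the second date comes first.

second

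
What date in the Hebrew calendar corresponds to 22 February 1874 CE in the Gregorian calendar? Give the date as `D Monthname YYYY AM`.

Both dates share Julian Day Number 2405577; in the Hebrew calendar that is 5 Adar 5634 AM.

5 Adar 5634 AM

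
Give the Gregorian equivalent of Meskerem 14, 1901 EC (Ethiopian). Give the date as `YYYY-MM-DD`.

1908-09-24

Both dates share Julian Day Number 2418209; in the Gregorian calendar that is 24 September 1908 CE.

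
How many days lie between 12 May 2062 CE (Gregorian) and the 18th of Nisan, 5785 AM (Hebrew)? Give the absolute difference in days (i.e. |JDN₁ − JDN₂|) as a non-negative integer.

First date → JDN 2474322; second date → JDN 2460782.
The interval is |2474322 − 2460782| = 13540 days.

13540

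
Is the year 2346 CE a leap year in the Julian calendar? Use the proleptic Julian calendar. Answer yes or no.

2346 mod 4 = 2, so it is a common year in the Julian calendar.

no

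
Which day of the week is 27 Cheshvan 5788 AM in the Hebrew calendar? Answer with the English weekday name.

Saturday

In the Gregorian calendar this is 27 November 2027 (JDN 2461737).
JDN 2461737 mod 7 = 5, and JDN 0 was a Monday, so this is a Saturday.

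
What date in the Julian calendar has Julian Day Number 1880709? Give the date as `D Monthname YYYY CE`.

6 February 437 CE

The proleptic Gregorian equivalent of JDN 1880709 is 7 February 437.
In the Julian calendar that day is 6 February 437 CE.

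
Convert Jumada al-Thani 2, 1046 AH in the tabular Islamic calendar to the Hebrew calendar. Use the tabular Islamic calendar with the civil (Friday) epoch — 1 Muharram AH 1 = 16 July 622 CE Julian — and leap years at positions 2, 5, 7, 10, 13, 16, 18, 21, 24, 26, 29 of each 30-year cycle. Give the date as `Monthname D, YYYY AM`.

Cheshvan 3, 5397 AM

Both dates share Julian Day Number 2318902; in the Hebrew calendar that is 3 Cheshvan 5397 AM.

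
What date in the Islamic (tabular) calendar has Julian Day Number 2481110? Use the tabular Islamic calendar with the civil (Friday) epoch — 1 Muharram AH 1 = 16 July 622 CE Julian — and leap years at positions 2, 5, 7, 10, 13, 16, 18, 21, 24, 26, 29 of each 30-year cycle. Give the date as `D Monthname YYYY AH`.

The Gregorian equivalent of JDN 2481110 is 11 December 2080.
In the tabular Islamic calendar that day is 28 Safar 1504 AH.

28 Safar 1504 AH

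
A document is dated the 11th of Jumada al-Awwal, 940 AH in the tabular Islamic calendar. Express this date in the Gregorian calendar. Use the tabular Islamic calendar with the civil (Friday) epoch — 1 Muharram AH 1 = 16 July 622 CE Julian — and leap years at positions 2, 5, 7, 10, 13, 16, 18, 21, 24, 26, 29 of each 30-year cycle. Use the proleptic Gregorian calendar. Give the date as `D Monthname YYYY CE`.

8 December 1533 CE

Julian Day Number of the source date = 2281318.
Converting JDN 2281318 to the Gregorian calendar gives 8 December 1533 CE.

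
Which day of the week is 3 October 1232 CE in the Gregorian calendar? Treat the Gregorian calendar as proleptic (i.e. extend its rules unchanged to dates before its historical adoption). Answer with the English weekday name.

2171315 ≡ 6 (mod 7); counting from Monday = 0 gives Sunday.

Sunday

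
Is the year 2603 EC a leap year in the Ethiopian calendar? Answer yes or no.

yes

2603 mod 4 = 3; in the Ethiopian calendar a year is leap when year mod 4 = 3, so it is a leap year.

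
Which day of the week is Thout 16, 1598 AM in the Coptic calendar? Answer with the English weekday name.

In the Gregorian calendar this is 25 September 1881 (JDN 2408349).
JDN 2408349 mod 7 = 6, and JDN 0 was a Monday, so this is a Sunday.

Sunday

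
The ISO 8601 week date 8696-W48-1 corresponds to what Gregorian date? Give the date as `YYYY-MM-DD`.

ISO week 1 of 8696 is the week containing the first Thursday of 8696.
Week 48, day 1 (Monday) lands on 8696-11-23.

8696-11-23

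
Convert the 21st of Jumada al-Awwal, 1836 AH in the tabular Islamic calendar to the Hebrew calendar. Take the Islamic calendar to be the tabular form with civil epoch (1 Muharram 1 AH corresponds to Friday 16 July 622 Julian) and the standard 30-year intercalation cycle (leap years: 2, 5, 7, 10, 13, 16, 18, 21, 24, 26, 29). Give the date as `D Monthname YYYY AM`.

Julian Day Number of the source date = 2598841.
Converting JDN 2598841 to the Hebrew calendar gives 21 Nisan 6163 AM.

21 Nisan 6163 AM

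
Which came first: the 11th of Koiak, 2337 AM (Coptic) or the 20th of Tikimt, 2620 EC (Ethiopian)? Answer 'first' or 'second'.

first

Converting both to JDN: 2678354 vs 2680860; the smaller is the first.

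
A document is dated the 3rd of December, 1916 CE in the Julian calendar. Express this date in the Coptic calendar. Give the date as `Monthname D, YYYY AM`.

Both dates share Julian Day Number 2421214; in the Coptic calendar that is 7 Koiak 1633 AM.

Koiak 7, 1633 AM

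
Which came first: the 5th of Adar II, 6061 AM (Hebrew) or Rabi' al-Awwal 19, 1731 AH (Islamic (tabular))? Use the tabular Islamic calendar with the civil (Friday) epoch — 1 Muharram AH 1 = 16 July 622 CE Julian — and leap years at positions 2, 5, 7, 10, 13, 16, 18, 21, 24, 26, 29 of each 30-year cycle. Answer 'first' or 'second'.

first

The two dates have Julian Day Numbers 2561558 and 2561571 respectively.
Since 2561558 < 2561571, the first date comes first.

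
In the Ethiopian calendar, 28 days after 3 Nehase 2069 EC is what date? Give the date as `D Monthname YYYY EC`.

JDN of 3 Nehase 2069 EC = 2479890.
2479890 + 28 = 2479918.
JDN 2479918 in the Ethiopian calendar is 1 Pagume 2069 EC.

1 Pagume 2069 EC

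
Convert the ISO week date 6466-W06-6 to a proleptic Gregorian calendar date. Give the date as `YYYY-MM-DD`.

6466-02-13

ISO week 1 of 6466 is the week containing the first Thursday of 6466.
Week 6, day 6 (Saturday) lands on 6466-02-13.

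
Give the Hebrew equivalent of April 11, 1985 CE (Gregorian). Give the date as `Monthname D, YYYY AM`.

Both dates share Julian Day Number 2446167; in the Hebrew calendar that is 20 Nisan 5745 AM.

Nisan 20, 5745 AM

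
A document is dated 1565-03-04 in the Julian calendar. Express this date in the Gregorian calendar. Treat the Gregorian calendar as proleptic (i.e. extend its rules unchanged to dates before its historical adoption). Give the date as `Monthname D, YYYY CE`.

The Julian–Gregorian offset here is 10 days (Julian trailing).
4 March 1565 Julian + 10 days → 14 March 1565 Gregorian.

March 14, 1565 CE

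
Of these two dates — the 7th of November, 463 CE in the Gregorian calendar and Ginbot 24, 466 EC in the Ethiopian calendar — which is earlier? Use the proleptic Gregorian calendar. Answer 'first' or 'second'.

first

Converting both to JDN: 1890478 vs 1894325; the smaller is the first.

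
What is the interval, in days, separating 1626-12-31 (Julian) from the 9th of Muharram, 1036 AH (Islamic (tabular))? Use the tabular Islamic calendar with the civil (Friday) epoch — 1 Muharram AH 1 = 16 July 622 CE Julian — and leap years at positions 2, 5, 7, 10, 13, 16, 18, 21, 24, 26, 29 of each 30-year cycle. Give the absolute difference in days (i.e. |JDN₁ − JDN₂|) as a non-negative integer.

102

JDN of the first date = 2315319.
JDN of the second date = 2315217.
|2315217 − 2315319| = 102.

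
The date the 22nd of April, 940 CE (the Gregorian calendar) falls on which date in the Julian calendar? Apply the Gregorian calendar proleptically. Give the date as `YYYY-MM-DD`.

At this point the Julian calendar is 5 days behind the Gregorian.
22 April 940 Gregorian − 5 days → 17 April 940 Julian.

0940-04-17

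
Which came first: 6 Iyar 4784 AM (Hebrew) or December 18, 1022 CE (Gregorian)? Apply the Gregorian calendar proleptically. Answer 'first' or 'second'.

second

Converting both to JDN: 2095182 vs 2094689; the smaller is the second.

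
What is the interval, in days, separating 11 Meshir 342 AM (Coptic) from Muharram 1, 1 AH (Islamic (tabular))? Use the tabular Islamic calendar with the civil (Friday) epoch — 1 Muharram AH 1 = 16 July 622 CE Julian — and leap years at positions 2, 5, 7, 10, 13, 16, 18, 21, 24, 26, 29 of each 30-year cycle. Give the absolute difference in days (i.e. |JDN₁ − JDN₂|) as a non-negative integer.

1300

First date → JDN 1949740; second date → JDN 1948440.
The interval is |1949740 − 1948440| = 1300 days.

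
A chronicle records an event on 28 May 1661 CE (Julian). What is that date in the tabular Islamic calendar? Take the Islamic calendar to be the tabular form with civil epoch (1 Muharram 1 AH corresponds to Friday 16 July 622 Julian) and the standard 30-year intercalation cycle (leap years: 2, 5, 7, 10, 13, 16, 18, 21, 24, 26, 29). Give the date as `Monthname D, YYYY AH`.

Shawwal 9, 1071 AH

Both dates share Julian Day Number 2327886; in the tabular Islamic calendar that is 9 Shawwal 1071 AH.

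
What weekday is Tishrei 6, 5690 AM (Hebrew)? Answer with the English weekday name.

This is JDN 2425895 (10 October 1929 Gregorian).
Since JDN mod 7 = 3 (0 = Monday), the day is Thursday.

Thursday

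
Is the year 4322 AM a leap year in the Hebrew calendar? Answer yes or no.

no

Hebrew year 4322 is year 9 of its 19-year Metonic cycle; leap years are at positions 3, 6, 8, 11, 14, 17, 19, so it is a common year (12 months).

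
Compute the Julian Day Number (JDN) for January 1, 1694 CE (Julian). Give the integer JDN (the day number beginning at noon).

2339792

Equivalently 11 January 1694 (Gregorian).
JDN 2400001 is 17 November 1858 CE (Gregorian), MJD 0; the target day is −60209 days from there, so JDN = 2339792.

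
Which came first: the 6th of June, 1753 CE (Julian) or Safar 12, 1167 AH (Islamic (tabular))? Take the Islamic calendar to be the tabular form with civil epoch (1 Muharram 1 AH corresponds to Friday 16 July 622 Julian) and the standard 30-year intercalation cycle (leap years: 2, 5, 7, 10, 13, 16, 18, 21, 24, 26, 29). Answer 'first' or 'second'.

The two dates have Julian Day Numbers 2361498 and 2361673 respectively.
Since 2361498 < 2361673, the first date comes first.

first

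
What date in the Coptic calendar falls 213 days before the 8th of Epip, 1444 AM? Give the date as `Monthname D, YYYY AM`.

The starting date is JDN 2352393; 2352393 − 213 = 2352180.
JDN 2352180 corresponds to Koiak 5, 1444 AM.

Koiak 5, 1444 AM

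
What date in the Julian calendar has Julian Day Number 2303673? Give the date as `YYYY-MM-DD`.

JDN 2303673 is 21 February 1595 in the Gregorian calendar.
In the Julian calendar that day is 1595-02-11.

1595-02-11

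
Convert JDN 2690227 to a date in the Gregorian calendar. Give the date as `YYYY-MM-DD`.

2653-06-28

JDN 2451545 is 1 Jan 2000; 2690227 is +238682 days from there.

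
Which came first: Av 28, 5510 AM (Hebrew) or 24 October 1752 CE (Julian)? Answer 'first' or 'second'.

first

Converting both to JDN: 2360476 vs 2361273; the smaller is the first.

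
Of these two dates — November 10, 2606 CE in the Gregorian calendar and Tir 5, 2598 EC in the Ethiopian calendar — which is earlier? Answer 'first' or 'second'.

Converting both to JDN: 2673195 vs 2672899; the smaller is the second.

second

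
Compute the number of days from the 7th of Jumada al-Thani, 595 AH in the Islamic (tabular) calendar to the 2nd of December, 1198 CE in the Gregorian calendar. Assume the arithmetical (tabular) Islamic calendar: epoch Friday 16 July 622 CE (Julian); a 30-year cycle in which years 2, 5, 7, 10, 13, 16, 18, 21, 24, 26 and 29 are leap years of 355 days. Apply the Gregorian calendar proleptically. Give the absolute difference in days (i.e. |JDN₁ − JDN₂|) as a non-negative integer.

132

First date → JDN 2159088; second date → JDN 2158956.
The interval is |2159088 − 2158956| = 132 days.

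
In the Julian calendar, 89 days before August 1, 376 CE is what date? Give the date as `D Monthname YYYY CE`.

Counting 89 days back from JDN 1858605 reaches JDN 1858516, which is 4 May 376 CE.

4 May 376 CE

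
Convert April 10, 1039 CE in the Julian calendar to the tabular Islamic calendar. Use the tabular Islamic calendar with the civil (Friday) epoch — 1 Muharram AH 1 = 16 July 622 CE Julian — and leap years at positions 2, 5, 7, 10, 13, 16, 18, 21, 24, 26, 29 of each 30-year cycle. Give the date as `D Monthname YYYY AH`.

Both dates share Julian Day Number 2100652; in the tabular Islamic calendar that is 13 Rajab 430 AH.

13 Rajab 430 AH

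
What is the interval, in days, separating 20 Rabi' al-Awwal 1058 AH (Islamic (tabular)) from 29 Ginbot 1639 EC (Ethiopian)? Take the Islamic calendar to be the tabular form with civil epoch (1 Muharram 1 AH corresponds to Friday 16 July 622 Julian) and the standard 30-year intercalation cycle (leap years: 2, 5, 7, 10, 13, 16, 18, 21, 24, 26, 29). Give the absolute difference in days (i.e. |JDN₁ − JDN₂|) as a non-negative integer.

316

JDN of the first date = 2323084.
JDN of the second date = 2322768.
|2322768 − 2323084| = 316.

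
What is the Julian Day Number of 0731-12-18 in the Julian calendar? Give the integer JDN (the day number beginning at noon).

1988407

In the proleptic Gregorian calendar the same day is 22 December 731.
JDN 2451545 is 1 January 2000 CE (Gregorian); the target day is −463138 days from there, so JDN = 1988407.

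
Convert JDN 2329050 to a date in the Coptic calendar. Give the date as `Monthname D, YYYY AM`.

JDN 2329050 is 14 August 1664 in the Gregorian calendar.
In the Coptic calendar that day is Mesori 11, 1380 AM.

Mesori 11, 1380 AM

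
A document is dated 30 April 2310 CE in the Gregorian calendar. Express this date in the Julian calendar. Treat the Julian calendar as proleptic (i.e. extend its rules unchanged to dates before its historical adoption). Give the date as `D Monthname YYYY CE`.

14 April 2310 CE

For dates in this range the Gregorian date is 16 days ahead of the Julian.
30 April 2310 Gregorian − 16 days → 14 April 2310 Julian.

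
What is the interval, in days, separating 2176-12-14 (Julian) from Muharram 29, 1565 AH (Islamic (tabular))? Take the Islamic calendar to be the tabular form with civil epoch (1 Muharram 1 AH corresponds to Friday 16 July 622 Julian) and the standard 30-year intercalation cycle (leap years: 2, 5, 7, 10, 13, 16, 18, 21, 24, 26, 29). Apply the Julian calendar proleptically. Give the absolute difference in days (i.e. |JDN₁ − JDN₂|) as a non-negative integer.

JDN of the first date = 2516190.
JDN of the second date = 2502697.
|2502697 − 2516190| = 13493.

13493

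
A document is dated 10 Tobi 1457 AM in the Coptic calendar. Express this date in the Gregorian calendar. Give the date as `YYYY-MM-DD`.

Julian Day Number of the source date = 2356963.
Converting JDN 2356963 to the Gregorian calendar gives 16 January 1741 CE.

1741-01-16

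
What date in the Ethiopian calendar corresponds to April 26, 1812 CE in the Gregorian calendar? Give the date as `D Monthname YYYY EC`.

Julian Day Number of the source date = 2382995.
Converting JDN 2382995 to the Ethiopian calendar gives 19 Miyazya 1804 EC.

19 Miyazya 1804 EC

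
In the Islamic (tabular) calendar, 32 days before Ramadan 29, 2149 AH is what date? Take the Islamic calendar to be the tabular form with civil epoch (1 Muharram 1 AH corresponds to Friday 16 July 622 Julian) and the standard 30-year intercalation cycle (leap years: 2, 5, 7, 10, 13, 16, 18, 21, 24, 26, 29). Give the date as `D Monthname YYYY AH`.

26 Sha'ban 2149 AH

Counting 32 days back from JDN 2709884 reaches JDN 2709852, which is 26 Sha'ban 2149 AH.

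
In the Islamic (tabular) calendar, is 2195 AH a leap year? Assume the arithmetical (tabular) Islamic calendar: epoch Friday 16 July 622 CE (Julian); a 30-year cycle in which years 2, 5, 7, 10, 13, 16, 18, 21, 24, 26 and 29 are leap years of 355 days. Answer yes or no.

Year 2195 AH is year 5 of its 30-year cycle; leap positions are 2, 5, 7, 10, 13, 16, 18, 21, 24, 26, 29, so it is a leap year (355 days).

yes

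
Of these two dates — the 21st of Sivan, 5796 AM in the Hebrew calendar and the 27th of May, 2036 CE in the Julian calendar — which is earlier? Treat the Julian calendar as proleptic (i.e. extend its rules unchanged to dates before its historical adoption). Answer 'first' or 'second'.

Converting both to JDN: 2464861 vs 2464854; the smaller is the second.

second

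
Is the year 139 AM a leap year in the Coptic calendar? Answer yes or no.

139 mod 4 = 3; in the Coptic calendar a year is leap when year mod 4 = 3, so it is a leap year.

yes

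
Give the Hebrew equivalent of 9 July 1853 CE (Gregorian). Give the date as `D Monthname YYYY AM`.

Julian Day Number of the source date = 2398044.
Converting JDN 2398044 to the Hebrew calendar gives 3 Tammuz 5613 AM.

3 Tammuz 5613 AM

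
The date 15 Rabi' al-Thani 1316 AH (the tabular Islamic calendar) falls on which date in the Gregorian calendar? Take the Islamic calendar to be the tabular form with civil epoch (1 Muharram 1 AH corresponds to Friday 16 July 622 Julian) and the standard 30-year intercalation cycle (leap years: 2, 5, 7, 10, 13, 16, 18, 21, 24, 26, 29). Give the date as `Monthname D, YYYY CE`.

September 2, 1898 CE

Julian Day Number of the source date = 2414535.
Converting JDN 2414535 to the Gregorian calendar gives 2 September 1898 CE.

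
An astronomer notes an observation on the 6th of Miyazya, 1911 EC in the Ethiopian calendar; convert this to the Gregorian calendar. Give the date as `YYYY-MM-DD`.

Julian Day Number of the source date = 2422063.
Converting JDN 2422063 to the Gregorian calendar gives 14 April 1919 CE.

1919-04-14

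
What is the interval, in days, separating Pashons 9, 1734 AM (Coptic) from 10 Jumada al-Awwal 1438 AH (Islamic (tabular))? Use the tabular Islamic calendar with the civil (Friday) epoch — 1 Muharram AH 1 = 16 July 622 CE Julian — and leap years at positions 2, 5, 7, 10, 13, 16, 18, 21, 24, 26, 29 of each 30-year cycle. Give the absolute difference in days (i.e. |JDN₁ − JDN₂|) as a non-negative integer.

464

JDN of the first date = 2458256.
JDN of the second date = 2457792.
|2457792 − 2458256| = 464.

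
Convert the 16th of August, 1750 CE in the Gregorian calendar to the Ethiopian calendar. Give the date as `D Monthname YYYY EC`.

12 Nehase 1742 EC

Both dates share Julian Day Number 2360462; in the Ethiopian calendar that is 12 Nehase 1742 EC.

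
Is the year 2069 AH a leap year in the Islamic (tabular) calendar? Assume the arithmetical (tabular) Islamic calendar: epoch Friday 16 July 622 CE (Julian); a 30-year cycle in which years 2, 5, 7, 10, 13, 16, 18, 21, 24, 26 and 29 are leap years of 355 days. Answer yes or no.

Year 2069 AH is year 29 of its 30-year cycle; leap positions are 2, 5, 7, 10, 13, 16, 18, 21, 24, 26, 29, so it is a leap year (355 days).

yes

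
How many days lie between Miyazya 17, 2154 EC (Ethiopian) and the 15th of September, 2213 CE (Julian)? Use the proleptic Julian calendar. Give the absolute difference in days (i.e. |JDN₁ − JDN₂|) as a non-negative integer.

18784

First date → JDN 2510830; second date → JDN 2529614.
The interval is |2510830 − 2529614| = 18784 days.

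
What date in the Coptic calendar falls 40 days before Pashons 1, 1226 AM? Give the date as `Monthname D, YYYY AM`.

The starting date is JDN 2272701; 2272701 − 40 = 2272661.
JDN 2272661 corresponds to Paremhat 21, 1226 AM.

Paremhat 21, 1226 AM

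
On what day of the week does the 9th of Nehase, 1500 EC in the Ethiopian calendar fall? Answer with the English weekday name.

In the proleptic Gregorian calendar this is 12 August 1508 (JDN 2272069).
JDN 2272069 mod 7 = 2, and JDN 0 was a Monday, so this is a Wednesday.

Wednesday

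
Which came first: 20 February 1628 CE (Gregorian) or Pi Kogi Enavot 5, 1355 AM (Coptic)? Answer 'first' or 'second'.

Converting both to JDN: 2315725 vs 2319942; the smaller is the first.

first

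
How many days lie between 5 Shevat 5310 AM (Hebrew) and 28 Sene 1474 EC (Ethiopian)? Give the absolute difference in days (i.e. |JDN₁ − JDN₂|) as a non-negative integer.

JDN of the first date = 2287217.
JDN of the second date = 2262531.
|2262531 − 2287217| = 24686.

24686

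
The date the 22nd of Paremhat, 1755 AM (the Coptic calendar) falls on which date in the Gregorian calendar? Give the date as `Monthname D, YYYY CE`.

Julian Day Number of the source date = 2465879.
Converting JDN 2465879 to the Gregorian calendar gives 31 March 2039 CE.

March 31, 2039 CE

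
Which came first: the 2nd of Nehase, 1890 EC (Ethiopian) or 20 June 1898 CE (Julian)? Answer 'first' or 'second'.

second

The two dates have Julian Day Numbers 2414509 and 2414473 respectively.
Since 2414473 < 2414509, the second date comes first.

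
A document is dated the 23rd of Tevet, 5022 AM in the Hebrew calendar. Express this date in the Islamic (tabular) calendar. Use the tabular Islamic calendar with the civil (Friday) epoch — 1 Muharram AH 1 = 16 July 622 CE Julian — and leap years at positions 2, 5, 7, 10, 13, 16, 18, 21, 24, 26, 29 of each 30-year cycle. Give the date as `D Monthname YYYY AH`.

22 Muharram 660 AH

The source date corresponds to 24 December 1261 in the proleptic Gregorian calendar (JDN 2181989).
That day falls on 22 Muharram 660 AH in the tabular Islamic calendar.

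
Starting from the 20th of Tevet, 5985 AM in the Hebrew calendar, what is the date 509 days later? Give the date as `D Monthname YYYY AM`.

Counting 509 days forward from JDN 2533724 reaches JDN 2534233, which is 26 Iyar 5986 AM.

26 Iyar 5986 AM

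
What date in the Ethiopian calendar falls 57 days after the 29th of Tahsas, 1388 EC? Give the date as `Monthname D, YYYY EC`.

The starting date is JDN 2230941; 2230941 + 57 = 2230998.
JDN 2230998 corresponds to Yekatit 26, 1388 EC.

Yekatit 26, 1388 EC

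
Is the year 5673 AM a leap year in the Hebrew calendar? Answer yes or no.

yes

Hebrew year 5673 is year 11 of its 19-year Metonic cycle; leap years are at positions 3, 6, 8, 11, 14, 17, 19, so it is a leap year (13 months).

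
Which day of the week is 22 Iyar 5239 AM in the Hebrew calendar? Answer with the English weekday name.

Thursday

This is JDN 2261395 (22 May 1479 Gregorian).
2261395 ≡ 3 (mod 7); counting from Monday = 0 gives Thursday.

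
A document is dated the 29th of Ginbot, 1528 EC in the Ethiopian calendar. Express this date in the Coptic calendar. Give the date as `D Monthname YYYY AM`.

29 Pashons 1252 AM

Julian Day Number of the source date = 2282226.
Converting JDN 2282226 to the Coptic calendar gives 29 Pashons 1252 AM.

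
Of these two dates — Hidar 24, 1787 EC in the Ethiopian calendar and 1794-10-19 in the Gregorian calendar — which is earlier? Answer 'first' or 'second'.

The two dates have Julian Day Numbers 2376640 and 2376597 respectively.
Since 2376597 < 2376640, the second date comes first.

second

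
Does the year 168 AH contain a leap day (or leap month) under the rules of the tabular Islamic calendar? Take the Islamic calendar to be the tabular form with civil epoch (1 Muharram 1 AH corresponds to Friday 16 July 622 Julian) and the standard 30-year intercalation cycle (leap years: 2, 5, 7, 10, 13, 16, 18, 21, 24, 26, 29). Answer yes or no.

Year 168 AH is year 18 of its 30-year cycle; leap positions are 2, 5, 7, 10, 13, 16, 18, 21, 24, 26, 29, so it is a leap year (355 days).

yes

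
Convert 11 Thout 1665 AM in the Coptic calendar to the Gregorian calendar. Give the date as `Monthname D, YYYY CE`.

Both dates share Julian Day Number 2432816; in the Gregorian calendar that is 21 September 1948 CE.

September 21, 1948 CE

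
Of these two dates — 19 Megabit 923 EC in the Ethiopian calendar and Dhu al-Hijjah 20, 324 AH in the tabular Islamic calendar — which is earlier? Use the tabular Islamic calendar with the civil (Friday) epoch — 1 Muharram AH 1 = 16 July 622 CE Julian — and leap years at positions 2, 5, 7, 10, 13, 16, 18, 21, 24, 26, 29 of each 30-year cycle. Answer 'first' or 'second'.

Converting both to JDN: 2061179 vs 2063244; the smaller is the first.

first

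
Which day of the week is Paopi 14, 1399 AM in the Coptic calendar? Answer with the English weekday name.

Wednesday

This is JDN 2335692 (21 October 1682 Gregorian).
Since JDN mod 7 = 2 (0 = Monday), the day is Wednesday.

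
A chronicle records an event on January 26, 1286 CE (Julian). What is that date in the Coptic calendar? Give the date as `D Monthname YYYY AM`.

1 Meshir 1002 AM

Both dates share Julian Day Number 2190795; in the Coptic calendar that is 1 Meshir 1002 AM.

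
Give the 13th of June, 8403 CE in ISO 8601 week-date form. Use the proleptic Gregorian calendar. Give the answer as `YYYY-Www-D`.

The weekday is Friday (ISO weekday 5).
That Friday belongs to ISO week 24 of ISO year 8403.

8403-W24-5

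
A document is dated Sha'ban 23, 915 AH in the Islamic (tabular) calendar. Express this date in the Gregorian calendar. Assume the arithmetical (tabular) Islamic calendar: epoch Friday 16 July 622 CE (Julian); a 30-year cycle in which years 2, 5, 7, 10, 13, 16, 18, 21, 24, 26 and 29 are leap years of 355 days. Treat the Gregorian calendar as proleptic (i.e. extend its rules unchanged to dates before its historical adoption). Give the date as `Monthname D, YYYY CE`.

December 16, 1509 CE

Both dates share Julian Day Number 2272560; in the Gregorian calendar that is 16 December 1509 CE.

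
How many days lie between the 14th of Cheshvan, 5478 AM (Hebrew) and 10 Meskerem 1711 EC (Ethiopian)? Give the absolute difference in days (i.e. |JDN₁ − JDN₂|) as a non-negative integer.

334

First date → JDN 2348473; second date → JDN 2348807.
The interval is |2348473 − 2348807| = 334 days.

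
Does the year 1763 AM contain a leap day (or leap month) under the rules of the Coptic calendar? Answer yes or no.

yes

1763 mod 4 = 3; in the Coptic calendar a year is leap when year mod 4 = 3, so it is a leap year.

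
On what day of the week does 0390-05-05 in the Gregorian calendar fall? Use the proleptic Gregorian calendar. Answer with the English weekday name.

Saturday

Since JDN mod 7 = 5 (0 = Monday), the day is Saturday.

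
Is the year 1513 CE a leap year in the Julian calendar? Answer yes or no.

1513 mod 4 = 1, so it is a common year in the Julian calendar.

no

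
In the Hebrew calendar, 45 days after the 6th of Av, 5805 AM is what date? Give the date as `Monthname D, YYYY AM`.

Elul 21, 5805 AM

JDN of the 6th of Av, 5805 AM = 2468182.
2468182 + 45 = 2468227.
JDN 2468227 in the Hebrew calendar is Elul 21, 5805 AM.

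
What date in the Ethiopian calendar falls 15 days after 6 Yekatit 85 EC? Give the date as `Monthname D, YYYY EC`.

Yekatit 21, 85 EC

The starting date is JDN 1755057; 1755057 + 15 = 1755072.
JDN 1755072 corresponds to Yekatit 21, 85 EC.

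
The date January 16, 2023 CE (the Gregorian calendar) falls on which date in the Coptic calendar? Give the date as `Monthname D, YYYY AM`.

Both dates share Julian Day Number 2459961; in the Coptic calendar that is 8 Tobi 1739 AM.

Tobi 8, 1739 AM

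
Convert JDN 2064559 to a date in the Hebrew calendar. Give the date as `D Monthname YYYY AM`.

JDN 2064559 is 20 June 940 in the proleptic Gregorian calendar.
In the Hebrew calendar that day is 7 Tammuz 4700 AM.

7 Tammuz 4700 AM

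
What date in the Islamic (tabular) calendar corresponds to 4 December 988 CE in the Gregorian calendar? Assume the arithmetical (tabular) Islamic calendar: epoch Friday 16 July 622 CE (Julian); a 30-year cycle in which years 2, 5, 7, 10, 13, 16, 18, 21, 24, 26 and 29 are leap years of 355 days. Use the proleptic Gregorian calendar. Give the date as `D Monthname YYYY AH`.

Julian Day Number of the source date = 2082258.
Converting JDN 2082258 to the tabular Islamic calendar gives 16 Sha'ban 378 AH.

16 Sha'ban 378 AH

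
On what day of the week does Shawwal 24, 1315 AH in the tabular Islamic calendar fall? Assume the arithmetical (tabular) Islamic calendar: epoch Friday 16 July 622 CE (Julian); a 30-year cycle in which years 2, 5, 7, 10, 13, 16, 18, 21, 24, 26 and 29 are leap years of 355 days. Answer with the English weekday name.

Equivalently 18 March 1898 Gregorian, JDN 2414367.
Since JDN mod 7 = 4 (0 = Monday), the day is Friday.

Friday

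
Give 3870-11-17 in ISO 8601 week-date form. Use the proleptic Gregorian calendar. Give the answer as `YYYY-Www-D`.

The weekday is Thursday (ISO weekday 4).
That Thursday belongs to ISO week 46 of ISO year 3870.

3870-W46-4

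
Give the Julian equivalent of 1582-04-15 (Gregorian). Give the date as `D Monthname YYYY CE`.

5 April 1582 CE

At this point the Julian calendar is 10 days behind the Gregorian.
15 April 1582 Gregorian − 10 days → 5 April 1582 Julian.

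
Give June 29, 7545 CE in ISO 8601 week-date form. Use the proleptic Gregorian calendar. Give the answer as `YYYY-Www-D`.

7545-W26-5

The weekday is Friday (ISO weekday 5).
That Friday belongs to ISO week 26 of ISO year 7545.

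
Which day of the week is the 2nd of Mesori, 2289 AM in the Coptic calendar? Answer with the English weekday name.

Thursday

This is JDN 2661053 (12 August 2573 Gregorian).
JDN 2661053 mod 7 = 3, and JDN 0 was a Monday, so this is a Thursday.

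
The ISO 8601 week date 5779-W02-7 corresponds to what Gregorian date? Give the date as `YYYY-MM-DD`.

ISO week 1 of 5779 is the week containing the first Thursday of 5779.
Week 2, day 7 (Sunday) lands on 5779-01-17.

5779-01-17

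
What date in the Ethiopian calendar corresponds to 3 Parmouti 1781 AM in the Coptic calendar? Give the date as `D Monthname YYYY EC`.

3 Miyazya 2057 EC

Both dates share Julian Day Number 2475387; in the Ethiopian calendar that is 3 Miyazya 2057 EC.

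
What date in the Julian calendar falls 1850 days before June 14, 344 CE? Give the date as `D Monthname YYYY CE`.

JDN of June 14, 344 CE = 1846869.
1846869 − 1850 = 1845019.
JDN 1845019 in the Julian calendar is 22 May 339 CE.

22 May 339 CE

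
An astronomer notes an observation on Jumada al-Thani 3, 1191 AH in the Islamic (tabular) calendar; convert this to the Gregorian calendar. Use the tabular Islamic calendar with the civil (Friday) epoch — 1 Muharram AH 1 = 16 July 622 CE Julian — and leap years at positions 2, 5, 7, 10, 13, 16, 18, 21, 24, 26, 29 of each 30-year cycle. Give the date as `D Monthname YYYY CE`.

9 July 1777 CE

Both dates share Julian Day Number 2370286; in the Gregorian calendar that is 9 July 1777 CE.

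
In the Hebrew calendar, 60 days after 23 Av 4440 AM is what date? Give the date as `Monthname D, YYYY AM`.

Tishrei 24, 4441 AM

JDN of 23 Av 4440 AM = 1969635.
1969635 + 60 = 1969695.
JDN 1969695 in the Hebrew calendar is Tishrei 24, 4441 AM.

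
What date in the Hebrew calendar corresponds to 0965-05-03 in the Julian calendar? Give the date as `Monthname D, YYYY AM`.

Iyar 28, 4725 AM

The source date corresponds to 8 May 965 in the proleptic Gregorian calendar (JDN 2073647).
That day falls on 28 Iyar 4725 AM in the Hebrew calendar.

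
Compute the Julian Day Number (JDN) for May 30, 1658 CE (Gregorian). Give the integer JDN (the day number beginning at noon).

2326782

JDN 2451545 is 1 January 2000 CE (Gregorian); the target day is −124763 days from there, so JDN = 2326782.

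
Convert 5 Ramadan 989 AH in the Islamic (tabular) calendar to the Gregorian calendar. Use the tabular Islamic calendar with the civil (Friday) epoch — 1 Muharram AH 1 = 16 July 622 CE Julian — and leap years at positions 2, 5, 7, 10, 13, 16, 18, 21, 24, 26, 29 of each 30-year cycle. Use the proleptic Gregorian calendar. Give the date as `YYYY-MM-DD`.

Julian Day Number of the source date = 2298794.
Converting JDN 2298794 to the Gregorian calendar gives 13 October 1581 CE.

1581-10-13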